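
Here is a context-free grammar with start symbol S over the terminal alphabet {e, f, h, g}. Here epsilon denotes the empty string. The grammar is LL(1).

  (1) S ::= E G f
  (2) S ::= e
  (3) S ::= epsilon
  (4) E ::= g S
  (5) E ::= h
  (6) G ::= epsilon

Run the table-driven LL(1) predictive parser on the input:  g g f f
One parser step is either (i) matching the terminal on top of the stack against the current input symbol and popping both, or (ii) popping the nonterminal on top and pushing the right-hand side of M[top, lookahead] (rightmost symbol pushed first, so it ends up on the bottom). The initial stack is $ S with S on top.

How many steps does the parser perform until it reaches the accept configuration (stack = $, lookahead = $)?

      Stack          Input      Action
   1  $ S            g g f f $  expand S ::= E G f
   2  $ f G E        g g f f $  expand E ::= g S
   3  $ f G S g      g g f f $  match g
   4  $ f G S        g f f $    expand S ::= E G f
   5  $ f G f G E    g f f $    expand E ::= g S
   6  $ f G f G S g  g f f $    match g
   7  $ f G f G S    f f $      expand S ::= epsilon
   8  $ f G f G      f f $      expand G ::= epsilon
   9  $ f G f        f f $      match f
  10  $ f G          f $        expand G ::= epsilon
  11  $ f            f $        match f
Accept reached after 11 steps.

11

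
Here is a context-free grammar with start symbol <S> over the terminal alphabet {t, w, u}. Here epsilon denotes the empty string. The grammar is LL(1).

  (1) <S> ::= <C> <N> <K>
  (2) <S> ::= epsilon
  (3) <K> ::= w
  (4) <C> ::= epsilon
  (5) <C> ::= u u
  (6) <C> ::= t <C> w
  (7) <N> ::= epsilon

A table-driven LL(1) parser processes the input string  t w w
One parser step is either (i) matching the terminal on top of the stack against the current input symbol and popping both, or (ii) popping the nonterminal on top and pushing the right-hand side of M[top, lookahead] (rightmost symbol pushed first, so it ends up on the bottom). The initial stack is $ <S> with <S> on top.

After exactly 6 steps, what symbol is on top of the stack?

step 1: stack=$ <S>  input=t w w $  — expand <S> ::= <C> <N> <K>
step 2: stack=$ <K> <N> <C>  input=t w w $  — expand <C> ::= t <C> w
step 3: stack=$ <K> <N> w <C> t  input=t w w $  — match t
step 4: stack=$ <K> <N> w <C>  input=w w $  — expand <C> ::= epsilon
step 5: stack=$ <K> <N> w  input=w w $  — match w
step 6: stack=$ <K> <N>  input=w $  — expand <N> ::= epsilon
Stack after step 6: $ <K> (top = <K>).

<K>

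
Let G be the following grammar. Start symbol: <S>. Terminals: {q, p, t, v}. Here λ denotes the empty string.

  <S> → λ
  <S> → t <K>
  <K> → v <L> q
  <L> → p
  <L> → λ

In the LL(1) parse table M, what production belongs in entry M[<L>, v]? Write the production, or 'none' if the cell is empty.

FIRST(<S>) = {λ, t}
FIRST(<K>) = {v}
FIRST(<L>) = {λ, p}
FOLLOW(<S>) includes $ since <S> is the start symbol.
FOLLOW(<L>): in <K>→v <L> q, <L> is followed by q with FIRST {q}. Thus FOLLOW(<L>) = {q}.
For <L> → p: FIRST(p) = {p}, so it goes in M[<L>, t] for t ∈ {p}.
For <L> → λ: FIRST(λ) = {λ}, so it goes in M[<L>, t] for t ∈ {}; since λ ∈ FIRST, also for every t ∈ FOLLOW(<L>) = {q}.
None of these place a production in M[<L>, v].

none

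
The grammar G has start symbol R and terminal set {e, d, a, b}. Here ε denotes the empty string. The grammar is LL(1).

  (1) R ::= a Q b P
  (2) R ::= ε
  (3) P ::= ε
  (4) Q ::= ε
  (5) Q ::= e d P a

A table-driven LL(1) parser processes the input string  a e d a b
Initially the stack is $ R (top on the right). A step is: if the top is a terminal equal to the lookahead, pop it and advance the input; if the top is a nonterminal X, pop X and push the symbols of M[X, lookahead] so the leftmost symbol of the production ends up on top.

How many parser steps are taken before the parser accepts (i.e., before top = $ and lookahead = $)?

step 1: stack=$ R  input=a e d a b $  — expand R ::= a Q b P
step 2: stack=$ P b Q a  input=a e d a b $  — match a
step 3: stack=$ P b Q  input=e d a b $  — expand Q ::= e d P a
step 4: stack=$ P b a P d e  input=e d a b $  — match e
step 5: stack=$ P b a P d  input=d a b $  — match d
step 6: stack=$ P b a P  input=a b $  — expand P ::= ε
step 7: stack=$ P b a  input=a b $  — match a
step 8: stack=$ P b  input=b $  — match b
step 9: stack=$ P  input=$  — expand P ::= ε
Accept reached after 9 steps.

9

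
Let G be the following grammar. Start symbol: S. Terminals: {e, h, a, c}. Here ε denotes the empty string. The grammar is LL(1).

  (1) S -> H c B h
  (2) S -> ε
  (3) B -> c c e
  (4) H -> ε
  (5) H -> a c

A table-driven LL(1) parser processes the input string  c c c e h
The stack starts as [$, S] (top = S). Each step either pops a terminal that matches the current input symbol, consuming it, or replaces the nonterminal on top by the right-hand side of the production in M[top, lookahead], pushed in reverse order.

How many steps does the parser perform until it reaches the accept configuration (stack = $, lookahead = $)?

     Stack      Input        Action
  1  $ S        c c c e h $  expand S -> H c B h
  2  $ h B c H  c c c e h $  expand H -> ε
  3  $ h B c    c c c e h $  match c
  4  $ h B      c c e h $    expand B -> c c e
  5  $ h e c c  c c e h $    match c
  6  $ h e c    c e h $      match c
  7  $ h e      e h $        match e
  8  $ h        h $          match h
Accept reached after 8 steps.

8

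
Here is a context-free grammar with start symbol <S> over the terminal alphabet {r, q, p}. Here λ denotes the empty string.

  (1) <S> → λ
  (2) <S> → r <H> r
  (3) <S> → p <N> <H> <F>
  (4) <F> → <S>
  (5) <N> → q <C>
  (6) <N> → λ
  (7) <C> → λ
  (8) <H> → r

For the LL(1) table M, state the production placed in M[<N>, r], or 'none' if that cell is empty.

<N> → λ

FIRST(<S>) = {λ, p, r}
FIRST(<N>) = {λ, q}
FIRST(<C>) = {λ}
FIRST(<H>) = {r}
FIRST(<F>) = {λ, p, r}  (via <S>)
FOLLOW(<S>) includes $ since <S> is the start symbol.
FOLLOW(<N>): in <S>→p <N> <H> <F>, <N> is followed by <H> <F> with FIRST {r}. Thus FOLLOW(<N>) = {r}.
For <N> → q <C>: FIRST(q <C>) = {q}, so it goes in M[<N>, t] for t ∈ {q}.
For <N> → λ: FIRST(λ) = {λ}, so it goes in M[<N>, t] for t ∈ {}; since λ ∈ FIRST, also for every t ∈ FOLLOW(<N>) = {r}.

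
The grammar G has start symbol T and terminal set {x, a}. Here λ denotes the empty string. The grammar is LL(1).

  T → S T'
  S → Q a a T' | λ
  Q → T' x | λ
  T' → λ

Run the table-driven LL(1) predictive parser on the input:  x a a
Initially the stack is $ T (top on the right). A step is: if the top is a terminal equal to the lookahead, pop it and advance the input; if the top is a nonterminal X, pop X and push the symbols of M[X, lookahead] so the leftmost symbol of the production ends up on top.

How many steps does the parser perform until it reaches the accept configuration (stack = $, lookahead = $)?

9

step 1: stack=$ T  input=x a a $  — expand T → S T'
step 2: stack=$ T' S  input=x a a $  — expand S → Q a a T'
step 3: stack=$ T' T' a a Q  input=x a a $  — expand Q → T' x
step 4: stack=$ T' T' a a x T'  input=x a a $  — expand T' → λ
step 5: stack=$ T' T' a a x  input=x a a $  — match x
step 6: stack=$ T' T' a a  input=a a $  — match a
step 7: stack=$ T' T' a  input=a $  — match a
step 8: stack=$ T' T'  input=$  — expand T' → λ
step 9: stack=$ T'  input=$  — expand T' → λ
Accept reached after 9 steps.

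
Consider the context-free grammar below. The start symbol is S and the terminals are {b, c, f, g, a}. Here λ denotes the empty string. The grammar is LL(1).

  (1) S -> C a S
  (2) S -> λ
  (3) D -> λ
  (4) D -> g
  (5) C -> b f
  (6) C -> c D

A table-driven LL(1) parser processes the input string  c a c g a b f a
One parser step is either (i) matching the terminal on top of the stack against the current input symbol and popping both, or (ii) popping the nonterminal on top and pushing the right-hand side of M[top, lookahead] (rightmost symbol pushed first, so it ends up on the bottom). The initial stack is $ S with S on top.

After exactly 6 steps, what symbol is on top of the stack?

C

step 1: stack=$ S  input=c a c g a b f a $  — expand S -> C a S
step 2: stack=$ S a C  input=c a c g a b f a $  — expand C -> c D
step 3: stack=$ S a D c  input=c a c g a b f a $  — match c
step 4: stack=$ S a D  input=a c g a b f a $  — expand D -> λ
step 5: stack=$ S a  input=a c g a b f a $  — match a
step 6: stack=$ S  input=c g a b f a $  — expand S -> C a S
Stack after step 6: $ S a C (top = C).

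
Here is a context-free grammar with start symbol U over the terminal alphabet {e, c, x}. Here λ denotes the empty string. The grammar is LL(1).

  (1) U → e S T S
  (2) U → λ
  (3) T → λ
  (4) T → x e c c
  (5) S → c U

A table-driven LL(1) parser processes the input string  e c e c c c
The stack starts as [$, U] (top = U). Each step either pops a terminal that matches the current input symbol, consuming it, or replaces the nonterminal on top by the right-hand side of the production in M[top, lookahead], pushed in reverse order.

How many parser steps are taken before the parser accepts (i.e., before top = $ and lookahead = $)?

17

step 1: stack=$ U  input=e c e c c c $  — expand U → e S T S
step 2: stack=$ S T S e  input=e c e c c c $  — match e
step 3: stack=$ S T S  input=c e c c c $  — expand S → c U
step 4: stack=$ S T U c  input=c e c c c $  — match c
step 5: stack=$ S T U  input=e c c c $  — expand U → e S T S
step 6: stack=$ S T S T S e  input=e c c c $  — match e
step 7: stack=$ S T S T S  input=c c c $  — expand S → c U
step 8: stack=$ S T S T U c  input=c c c $  — match c
step 9: stack=$ S T S T U  input=c c $  — expand U → λ
step 10: stack=$ S T S T  input=c c $  — expand T → λ
step 11: stack=$ S T S  input=c c $  — expand S → c U
step 12: stack=$ S T U c  input=c c $  — match c
step 13: stack=$ S T U  input=c $  — expand U → λ
step 14: stack=$ S T  input=c $  — expand T → λ
step 15: stack=$ S  input=c $  — expand S → c U
step 16: stack=$ U c  input=c $  — match c
step 17: stack=$ U  input=$  — expand U → λ
Accept reached after 17 steps.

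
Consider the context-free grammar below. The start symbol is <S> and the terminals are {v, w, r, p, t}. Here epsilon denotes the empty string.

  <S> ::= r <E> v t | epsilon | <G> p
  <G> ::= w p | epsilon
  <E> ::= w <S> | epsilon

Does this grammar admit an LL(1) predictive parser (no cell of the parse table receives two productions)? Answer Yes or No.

FIRST(<S>) = {epsilon, p, r, w}
FIRST(<G>) = {epsilon, w}
FIRST(<E>) = {epsilon, w}
FOLLOW(<S>) = {$, v}
FOLLOW(<G>) = {p}
FOLLOW(<E>) = {v}
Each cell of M receives at most one production.

Yes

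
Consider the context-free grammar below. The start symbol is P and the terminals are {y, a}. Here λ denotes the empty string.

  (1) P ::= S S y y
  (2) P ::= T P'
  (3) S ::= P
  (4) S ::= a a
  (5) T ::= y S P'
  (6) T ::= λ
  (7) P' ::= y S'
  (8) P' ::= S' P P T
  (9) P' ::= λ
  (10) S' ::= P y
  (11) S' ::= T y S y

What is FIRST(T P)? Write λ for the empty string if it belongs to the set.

{λ, a, y}

FIRST(T) = {λ, y}
FIRST(P) = {λ, a, y}  (via S S y y, T P')
FIRST(S) = {λ, a, y}  (via P)
FIRST(S') = {a, y}  (via P y, T y S y)
FIRST(P') = {λ, a, y}  (via S' P P T)
FIRST(T P): take FIRST of each symbol in turn, carrying on past any symbol whose FIRST contains λ; result {λ, a, y}.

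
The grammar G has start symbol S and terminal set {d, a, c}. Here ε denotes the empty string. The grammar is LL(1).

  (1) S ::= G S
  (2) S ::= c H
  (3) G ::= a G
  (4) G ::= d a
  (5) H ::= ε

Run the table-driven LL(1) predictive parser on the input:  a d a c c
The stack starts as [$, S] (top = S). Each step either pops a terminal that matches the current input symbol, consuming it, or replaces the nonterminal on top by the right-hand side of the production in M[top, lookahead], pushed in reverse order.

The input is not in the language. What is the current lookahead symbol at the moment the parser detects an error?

c

step 1: stack=$ S  input=a d a c c $  — expand S ::= G S
step 2: stack=$ S G  input=a d a c c $  — expand G ::= a G
step 3: stack=$ S G a  input=a d a c c $  — match a
step 4: stack=$ S G  input=d a c c $  — expand G ::= d a
step 5: stack=$ S a d  input=d a c c $  — match d
step 6: stack=$ S a  input=a c c $  — match a
step 7: stack=$ S  input=c c $  — expand S ::= c H
step 8: stack=$ H c  input=c c $  — match c
step 9: stack=$ H  input=c $  — error: M[H, c] is empty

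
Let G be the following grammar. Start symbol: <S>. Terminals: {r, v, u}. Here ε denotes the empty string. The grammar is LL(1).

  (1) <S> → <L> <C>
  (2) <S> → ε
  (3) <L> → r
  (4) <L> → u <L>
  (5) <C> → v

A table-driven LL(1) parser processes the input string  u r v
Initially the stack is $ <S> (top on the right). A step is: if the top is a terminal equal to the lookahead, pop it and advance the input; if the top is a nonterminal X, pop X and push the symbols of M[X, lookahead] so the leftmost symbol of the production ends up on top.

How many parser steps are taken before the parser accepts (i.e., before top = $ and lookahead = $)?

7

step 1: stack=$ <S>  input=u r v $  — expand <S> → <L> <C>
step 2: stack=$ <C> <L>  input=u r v $  — expand <L> → u <L>
step 3: stack=$ <C> <L> u  input=u r v $  — match u
step 4: stack=$ <C> <L>  input=r v $  — expand <L> → r
step 5: stack=$ <C> r  input=r v $  — match r
step 6: stack=$ <C>  input=v $  — expand <C> → v
step 7: stack=$ v  input=v $  — match v
Accept reached after 7 steps.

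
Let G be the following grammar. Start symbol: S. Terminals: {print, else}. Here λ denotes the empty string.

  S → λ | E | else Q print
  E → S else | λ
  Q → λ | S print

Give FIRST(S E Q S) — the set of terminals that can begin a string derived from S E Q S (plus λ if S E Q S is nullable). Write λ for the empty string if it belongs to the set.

FIRST(S) = {λ, else}  (via E)
FIRST(E) = {λ, else}  (via S else)
FIRST(Q) = {λ, else, print}  (via S print)
FIRST(S E Q S): take FIRST of each symbol in turn, carrying on past any symbol whose FIRST contains λ; result {λ, else, print}.

{λ, else, print}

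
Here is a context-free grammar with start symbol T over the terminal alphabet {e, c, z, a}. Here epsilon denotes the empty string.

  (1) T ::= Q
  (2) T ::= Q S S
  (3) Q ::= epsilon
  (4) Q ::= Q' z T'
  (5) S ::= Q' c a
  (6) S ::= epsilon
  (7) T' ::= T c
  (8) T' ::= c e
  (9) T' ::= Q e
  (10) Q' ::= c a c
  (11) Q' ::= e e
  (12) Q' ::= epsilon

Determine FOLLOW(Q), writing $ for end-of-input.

{$, c, e}

FIRST(Q') = {epsilon, c, e}
FIRST(Q) = {epsilon, c, e, z}  (via Q' z T')
FIRST(S) = {epsilon, c, e}  (via Q' c a)
FIRST(T) = {epsilon, c, e, z}  (via Q, Q S S)
FIRST(T') = {c, e, z}  (via T c, Q e)
FOLLOW(T) includes $ since T is the start symbol.
FOLLOW(T): in T'::=T c, T is followed by c with FIRST {c}. Thus FOLLOW(T) = {$, c}.
FOLLOW(Q): in T::=Q, the suffix after Q is empty, so FOLLOW(Q) ⊇ FOLLOW(T) = {$, c}; in T::=Q S S, Q is followed by S S with FIRST {epsilon, c, e}; in T::=Q S S, the suffix after Q is nullable, so FOLLOW(Q) ⊇ FOLLOW(T) = {$, c}; in T'::=Q e, Q is followed by e with FIRST {e}. Thus FOLLOW(Q) = {$, c, e}.
FOLLOW(S): in T::=Q S S (occurrence 1), S is followed by S with FIRST {epsilon, c, e}; in T::=Q S S (occurrence 1), the suffix after S is nullable, so FOLLOW(S) ⊇ FOLLOW(T) = {$, c}; in T::=Q S S (occurrence 2), the suffix after S is empty, so FOLLOW(S) ⊇ FOLLOW(T) = {$, c}. Thus FOLLOW(S) = {$, c, e}.
FOLLOW(T'): in Q::=Q' z T', the suffix after T' is empty, so FOLLOW(T') ⊇ FOLLOW(Q) = {$, c, e}. Thus FOLLOW(T') = {$, c, e}.
FOLLOW(Q'): in Q::=Q' z T', Q' is followed by z T' with FIRST {z}; in S::=Q' c a, Q' is followed by c a with FIRST {c}. Thus FOLLOW(Q') = {c, z}.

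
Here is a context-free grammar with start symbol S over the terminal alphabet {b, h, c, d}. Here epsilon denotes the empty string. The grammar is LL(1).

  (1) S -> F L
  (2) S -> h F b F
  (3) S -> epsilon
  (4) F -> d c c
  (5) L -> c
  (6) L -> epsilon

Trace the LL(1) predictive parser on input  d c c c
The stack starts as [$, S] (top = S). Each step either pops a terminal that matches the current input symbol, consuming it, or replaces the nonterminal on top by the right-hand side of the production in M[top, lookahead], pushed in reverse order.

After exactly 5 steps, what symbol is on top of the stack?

L

step 1: stack=$ S  input=d c c c $  — expand S -> F L
step 2: stack=$ L F  input=d c c c $  — expand F -> d c c
step 3: stack=$ L c c d  input=d c c c $  — match d
step 4: stack=$ L c c  input=c c c $  — match c
step 5: stack=$ L c  input=c c $  — match c
Stack after step 5: $ L (top = L).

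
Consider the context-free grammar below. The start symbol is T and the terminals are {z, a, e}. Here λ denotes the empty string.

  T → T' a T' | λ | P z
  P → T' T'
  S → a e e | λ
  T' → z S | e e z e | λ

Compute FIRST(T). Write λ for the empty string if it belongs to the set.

FIRST(S): from S→a e e we get {a}; from S→λ we get {λ}. So FIRST(S) = {λ, a}.
FIRST(T'): from T'→z S we get {z}; from T'→e e z e we get {e}; from T'→λ we get {λ}. So FIRST(T') = {λ, e, z}.
FIRST(P): from P→T' T' we get {λ, e, z}. So FIRST(P) = {λ, e, z}.
FIRST(T): from T→T' a T' we get {a, e, z}; from T→λ we get {λ}; from T→P z we get {e, z}. So FIRST(T) = {λ, a, e, z}.

{λ, a, e, z}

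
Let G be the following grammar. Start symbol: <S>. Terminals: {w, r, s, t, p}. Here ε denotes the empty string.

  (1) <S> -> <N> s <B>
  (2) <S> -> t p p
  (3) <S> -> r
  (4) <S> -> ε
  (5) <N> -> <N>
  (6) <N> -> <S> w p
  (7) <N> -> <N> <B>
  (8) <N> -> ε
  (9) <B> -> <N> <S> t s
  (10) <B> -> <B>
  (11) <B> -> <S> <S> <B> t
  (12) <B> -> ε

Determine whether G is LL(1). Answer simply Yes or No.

No

FIRST(<S>) = {ε, r, s, t, w}
FIRST(<N>) = {ε, r, s, t, w}
FIRST(<B>) = {ε, r, s, t, w}
FOLLOW(<S>) = {$, r, s, t, w}
FOLLOW(<N>) = {r, s, t, w}
FOLLOW(<B>) = {$, r, s, t, w}
Cell M[<B>, $] receives both <B> -> <B> and <B> -> ε — the grammar is not LL(1).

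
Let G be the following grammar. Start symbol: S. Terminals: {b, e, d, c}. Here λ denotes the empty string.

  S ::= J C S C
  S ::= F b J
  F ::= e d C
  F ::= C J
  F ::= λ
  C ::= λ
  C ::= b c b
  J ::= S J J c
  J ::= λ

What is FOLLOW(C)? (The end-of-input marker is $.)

{$, b, c, e}

FIRST(C) = {λ, b}
FIRST(S) = {b, e}  (via J C S C, F b J)
FIRST(J) = {λ, b, e}  (via S J J c)
FIRST(F) = {λ, b, e}  (via C J)
FOLLOW(S) includes $ since S is the start symbol.
FOLLOW(S): in S::=J C S C, S is followed by C with FIRST {λ, b}; in S::=J C S C, the suffix after S is nullable (adds nothing new); in J::=S J J c, S is followed by J J c with FIRST {b, c, e}. Thus FOLLOW(S) = {$, b, c, e}.
FOLLOW(F): in S::=F b J, F is followed by b J with FIRST {b}. Thus FOLLOW(F) = {b}.
FOLLOW(C): in S::=J C S C (occurrence 1), C is followed by S C with FIRST {b, e}; in S::=J C S C (occurrence 2), the suffix after C is empty, so FOLLOW(C) ⊇ FOLLOW(S) = {$, b, c, e}; in F::=e d C, the suffix after C is empty, so FOLLOW(C) ⊇ FOLLOW(F) = {b}; in F::=C J, C is followed by J with FIRST {λ, b, e}; in F::=C J, the suffix after C is nullable, so FOLLOW(C) ⊇ FOLLOW(F) = {b}. Thus FOLLOW(C) = {$, b, c, e}.
FOLLOW(J): in S::=J C S C, J is followed by C S C with FIRST {b, e}; in S::=F b J, the suffix after J is empty, so FOLLOW(J) ⊇ FOLLOW(S) = {$, b, c, e}; in F::=C J, the suffix after J is empty, so FOLLOW(J) ⊇ FOLLOW(F) = {b}; in J::=S J J c (occurrence 1), J is followed by J c with FIRST {b, c, e}; in J::=S J J c (occurrence 2), J is followed by c with FIRST {c}. Thus FOLLOW(J) = {$, b, c, e}.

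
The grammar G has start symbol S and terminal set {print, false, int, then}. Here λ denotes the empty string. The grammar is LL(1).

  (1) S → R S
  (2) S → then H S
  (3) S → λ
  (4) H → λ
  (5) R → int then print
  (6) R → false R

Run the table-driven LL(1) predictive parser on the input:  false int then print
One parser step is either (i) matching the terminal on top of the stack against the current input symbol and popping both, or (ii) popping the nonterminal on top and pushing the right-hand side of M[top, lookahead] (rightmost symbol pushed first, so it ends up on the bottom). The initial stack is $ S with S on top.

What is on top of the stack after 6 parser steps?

step 1: stack=$ S  input=false int then print $  — expand S → R S
step 2: stack=$ S R  input=false int then print $  — expand R → false R
step 3: stack=$ S R false  input=false int then print $  — match false
step 4: stack=$ S R  input=int then print $  — expand R → int then print
step 5: stack=$ S print then int  input=int then print $  — match int
step 6: stack=$ S print then  input=then print $  — match then
Stack after step 6: $ S print (top = print).

print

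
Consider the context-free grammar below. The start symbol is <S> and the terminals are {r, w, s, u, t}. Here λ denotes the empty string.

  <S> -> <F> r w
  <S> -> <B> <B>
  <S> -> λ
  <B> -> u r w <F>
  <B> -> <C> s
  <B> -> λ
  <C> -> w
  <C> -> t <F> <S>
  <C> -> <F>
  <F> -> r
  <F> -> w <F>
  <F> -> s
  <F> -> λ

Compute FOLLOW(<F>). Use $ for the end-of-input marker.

{$, r, s, t, u, w}

FIRST(<F>): from <F>->r we get {r}; from <F>->w <F> we get {w}; from <F>->s we get {s}; from <F>->λ we get {λ}. So FIRST(<F>) = {λ, r, s, w}.
FIRST(<C>): from <C>->w we get {w}; from <C>->t <F> <S> we get {t}; from <C>-><F> we get {λ, r, s, w}. So FIRST(<C>) = {λ, r, s, t, w}.
FIRST(<B>): from <B>->u r w <F> we get {u}; from <B>-><C> s we get {r, s, t, w}; from <B>->λ we get {λ}. So FIRST(<B>) = {λ, r, s, t, u, w}.
FIRST(<S>): from <S>-><F> r w we get {r, s, w}; from <S>-><B> <B> we get {λ, r, s, t, u, w}; from <S>->λ we get {λ}. So FIRST(<S>) = {λ, r, s, t, u, w}.
FOLLOW(<S>) includes $ since <S> is the start symbol.
FOLLOW(<C>): in <B>-><C> s, <C> is followed by s with FIRST {s}. Thus FOLLOW(<C>) = {s}.
FOLLOW(<S>): in <C>->t <F> <S>, the suffix after <S> is empty, so FOLLOW(<S>) ⊇ FOLLOW(<C>) = {s}. Thus FOLLOW(<S>) = {$, s}.
FOLLOW(<B>): in <S>-><B> <B> (occurrence 1), <B> is followed by <B> with FIRST {λ, r, s, t, u, w}; in <S>-><B> <B> (occurrence 1), the suffix after <B> is nullable, so FOLLOW(<B>) ⊇ FOLLOW(<S>) = {$, s}; in <S>-><B> <B> (occurrence 2), the suffix after <B> is empty, so FOLLOW(<B>) ⊇ FOLLOW(<S>) = {$, s}. Thus FOLLOW(<B>) = {$, r, s, t, u, w}.
FOLLOW(<F>): in <S>-><F> r w, <F> is followed by r w with FIRST {r}; in <B>->u r w <F>, the suffix after <F> is empty, so FOLLOW(<F>) ⊇ FOLLOW(<B>) = {$, r, s, t, u, w}; in <C>->t <F> <S>, <F> is followed by <S> with FIRST {λ, r, s, t, u, w}; in <C>->t <F> <S>, the suffix after <F> is nullable, so FOLLOW(<F>) ⊇ FOLLOW(<C>) = {s}; in <C>-><F>, the suffix after <F> is empty, so FOLLOW(<F>) ⊇ FOLLOW(<C>) = {s}; in <F>->w <F>, the suffix after <F> is empty (adds nothing new). Thus FOLLOW(<F>) = {$, r, s, t, u, w}.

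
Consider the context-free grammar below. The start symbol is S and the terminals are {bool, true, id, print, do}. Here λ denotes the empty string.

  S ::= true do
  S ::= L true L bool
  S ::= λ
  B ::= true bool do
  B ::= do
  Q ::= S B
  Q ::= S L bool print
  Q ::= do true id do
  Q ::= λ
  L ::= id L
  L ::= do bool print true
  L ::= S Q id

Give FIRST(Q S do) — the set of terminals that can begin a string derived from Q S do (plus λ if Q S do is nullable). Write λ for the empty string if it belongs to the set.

{do, id, true}

FIRST(B) = {do, true}
FIRST(S) = {λ, do, id, true}  (via L true L bool)
FIRST(Q) = {λ, do, id, true}  (via S B, S L bool print)
FIRST(L) = {do, id, true}  (via S Q id)
FIRST(Q S do): take FIRST of each symbol in turn, carrying on past any symbol whose FIRST contains λ; result {do, id, true}.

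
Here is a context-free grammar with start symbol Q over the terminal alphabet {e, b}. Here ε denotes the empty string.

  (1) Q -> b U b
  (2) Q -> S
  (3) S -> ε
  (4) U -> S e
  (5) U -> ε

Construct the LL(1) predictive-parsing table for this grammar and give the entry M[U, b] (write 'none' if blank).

U -> ε

FIRST(S) = {ε}
FIRST(Q) = {ε, b}  (via S)
FIRST(U) = {ε, e}  (via S e)
FOLLOW(Q) includes $ since Q is the start symbol.
FOLLOW(U): in Q->b U b, U is followed by b with FIRST {b}. Thus FOLLOW(U) = {b}.
For U -> S e: FIRST(S e) = {e}, so it goes in M[U, t] for t ∈ {e}.
For U -> ε: FIRST(ε) = {ε}, so it goes in M[U, t] for t ∈ {}; since ε ∈ FIRST, also for every t ∈ FOLLOW(U) = {b}.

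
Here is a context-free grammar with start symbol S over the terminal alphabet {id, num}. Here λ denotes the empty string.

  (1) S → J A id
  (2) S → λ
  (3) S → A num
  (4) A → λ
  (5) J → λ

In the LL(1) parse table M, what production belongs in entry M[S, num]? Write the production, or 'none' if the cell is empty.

FIRST(A): from A→λ we get {λ}. So FIRST(A) = {λ}.
FIRST(J): from J→λ we get {λ}. So FIRST(J) = {λ}.
FIRST(S): from S→J A id we get {id}; from S→λ we get {λ}; from S→A num we get {num}. So FIRST(S) = {λ, id, num}.
FOLLOW(S) includes $ since S is the start symbol.
FOLLOW(S): S appears on no right-hand side. Thus FOLLOW(S) = {$}.
For S → J A id: FIRST(J A id) = {id}, so it goes in M[S, t] for t ∈ {id}.
For S → λ: FIRST(λ) = {λ}, so it goes in M[S, t] for t ∈ {}; since λ ∈ FIRST, also for every t ∈ FOLLOW(S) = {$}.
For S → A num: FIRST(A num) = {num}, so it goes in M[S, t] for t ∈ {num}.

S → A num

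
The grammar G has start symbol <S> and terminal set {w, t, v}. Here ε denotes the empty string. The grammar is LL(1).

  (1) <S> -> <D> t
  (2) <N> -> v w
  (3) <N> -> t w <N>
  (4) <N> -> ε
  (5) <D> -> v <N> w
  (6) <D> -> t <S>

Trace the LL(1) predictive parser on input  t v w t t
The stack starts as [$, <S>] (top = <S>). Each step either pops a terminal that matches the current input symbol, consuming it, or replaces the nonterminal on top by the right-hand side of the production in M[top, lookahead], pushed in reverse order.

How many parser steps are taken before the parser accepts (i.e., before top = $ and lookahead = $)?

      Stack          Input        Action
   1  $ <S>          t v w t t $  expand <S> -> <D> t
   2  $ t <D>        t v w t t $  expand <D> -> t <S>
   3  $ t <S> t      t v w t t $  match t
   4  $ t <S>        v w t t $    expand <S> -> <D> t
   5  $ t t <D>      v w t t $    expand <D> -> v <N> w
   6  $ t t w <N> v  v w t t $    match v
   7  $ t t w <N>    w t t $      expand <N> -> ε
   8  $ t t w        w t t $      match w
   9  $ t t          t t $        match t
  10  $ t            t $          match t
Accept reached after 10 steps.

10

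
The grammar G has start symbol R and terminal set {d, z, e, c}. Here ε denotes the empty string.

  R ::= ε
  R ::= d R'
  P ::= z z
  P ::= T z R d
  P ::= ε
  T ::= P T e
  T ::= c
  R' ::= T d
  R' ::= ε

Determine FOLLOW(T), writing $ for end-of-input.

FIRST(R): from R::=ε we get {ε}; from R::=d R' we get {d}. So FIRST(R) = {ε, d}.
FIRST(P): from P::=z z we get {z}; from P::=T z R d we get {c, z}; from P::=ε we get {ε}. So FIRST(P) = {ε, c, z}.
FIRST(T): from T::=P T e we get {c, z}; from T::=c we get {c}. So FIRST(T) = {c, z}.
FIRST(R'): from R'::=T d we get {c, z}; from R'::=ε we get {ε}. So FIRST(R') = {ε, c, z}.
FOLLOW(R) includes $ since R is the start symbol.
FOLLOW(R): in P::=T z R d, R is followed by d with FIRST {d}. Thus FOLLOW(R) = {$, d}.
FOLLOW(P): in T::=P T e, P is followed by T e with FIRST {c, z}. Thus FOLLOW(P) = {c, z}.
FOLLOW(T): in P::=T z R d, T is followed by z R d with FIRST {z}; in T::=P T e, T is followed by e with FIRST {e}; in R'::=T d, T is followed by d with FIRST {d}. Thus FOLLOW(T) = {d, e, z}.
FOLLOW(R'): in R::=d R', the suffix after R' is empty, so FOLLOW(R') ⊇ FOLLOW(R) = {$, d}. Thus FOLLOW(R') = {$, d}.

{d, e, z}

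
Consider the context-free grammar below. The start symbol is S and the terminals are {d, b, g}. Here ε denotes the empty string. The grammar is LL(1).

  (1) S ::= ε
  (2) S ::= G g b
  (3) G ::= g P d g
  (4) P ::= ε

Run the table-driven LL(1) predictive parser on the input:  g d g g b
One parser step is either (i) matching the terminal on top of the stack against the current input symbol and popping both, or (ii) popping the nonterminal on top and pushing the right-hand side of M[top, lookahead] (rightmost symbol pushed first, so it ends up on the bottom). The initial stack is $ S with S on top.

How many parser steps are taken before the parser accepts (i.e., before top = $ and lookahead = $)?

8

     Stack          Input        Action
  1  $ S            g d g g b $  expand S ::= G g b
  2  $ b g G        g d g g b $  expand G ::= g P d g
  3  $ b g g d P g  g d g g b $  match g
  4  $ b g g d P    d g g b $    expand P ::= ε
  5  $ b g g d      d g g b $    match d
  6  $ b g g        g g b $      match g
  7  $ b g          g b $        match g
  8  $ b            b $          match b
Accept reached after 8 steps.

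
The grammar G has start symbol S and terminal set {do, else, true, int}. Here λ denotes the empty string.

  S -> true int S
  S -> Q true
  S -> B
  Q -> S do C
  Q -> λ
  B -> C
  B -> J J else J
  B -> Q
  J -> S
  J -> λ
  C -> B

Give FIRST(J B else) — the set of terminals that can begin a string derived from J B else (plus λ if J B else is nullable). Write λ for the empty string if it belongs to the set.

{do, else, true}

FIRST(S) = {λ, do, else, true}  (via Q true, B)
FIRST(Q) = {λ, do, else, true}  (via S do C)
FIRST(J) = {λ, do, else, true}  (via S)
FIRST(B) = {λ, do, else, true}  (via C, J J else J, Q)
FIRST(C) = {λ, do, else, true}  (via B)
FIRST(J B else): take FIRST of each symbol in turn, carrying on past any symbol whose FIRST contains λ; result {do, else, true}.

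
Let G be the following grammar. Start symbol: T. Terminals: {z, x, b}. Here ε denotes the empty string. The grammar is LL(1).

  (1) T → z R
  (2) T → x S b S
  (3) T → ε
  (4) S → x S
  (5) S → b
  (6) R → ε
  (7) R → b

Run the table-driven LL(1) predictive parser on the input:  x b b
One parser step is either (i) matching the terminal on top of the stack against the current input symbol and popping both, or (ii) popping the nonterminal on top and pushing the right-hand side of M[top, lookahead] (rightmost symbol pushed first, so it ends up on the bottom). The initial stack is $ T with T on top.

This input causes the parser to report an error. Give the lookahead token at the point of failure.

$

     Stack      Input    Action
  1  $ T        x b b $  expand T → x S b S
  2  $ S b S x  x b b $  match x
  3  $ S b S    b b $    expand S → b
  4  $ S b b    b b $    match b
  5  $ S b      b $      match b
  6  $ S        $        error: M[S, $] is empty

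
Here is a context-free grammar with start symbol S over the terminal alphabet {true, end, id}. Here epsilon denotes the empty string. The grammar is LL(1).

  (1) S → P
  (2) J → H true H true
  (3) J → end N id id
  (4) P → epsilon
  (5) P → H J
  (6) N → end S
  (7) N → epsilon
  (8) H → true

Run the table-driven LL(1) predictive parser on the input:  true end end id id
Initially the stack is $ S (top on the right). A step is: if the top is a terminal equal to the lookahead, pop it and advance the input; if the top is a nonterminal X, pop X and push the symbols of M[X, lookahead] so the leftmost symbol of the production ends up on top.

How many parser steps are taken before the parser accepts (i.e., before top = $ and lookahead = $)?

      Stack          Input                 Action
   1  $ S            true end end id id $  expand S → P
   2  $ P            true end end id id $  expand P → H J
   3  $ J H          true end end id id $  expand H → true
   4  $ J true       true end end id id $  match true
   5  $ J            end end id id $       expand J → end N id id
   6  $ id id N end  end end id id $       match end
   7  $ id id N      end id id $           expand N → end S
   8  $ id id S end  end id id $           match end
   9  $ id id S      id id $               expand S → P
  10  $ id id P      id id $               expand P → epsilon
  11  $ id id        id id $               match id
  12  $ id           id $                  match id
Accept reached after 12 steps.

12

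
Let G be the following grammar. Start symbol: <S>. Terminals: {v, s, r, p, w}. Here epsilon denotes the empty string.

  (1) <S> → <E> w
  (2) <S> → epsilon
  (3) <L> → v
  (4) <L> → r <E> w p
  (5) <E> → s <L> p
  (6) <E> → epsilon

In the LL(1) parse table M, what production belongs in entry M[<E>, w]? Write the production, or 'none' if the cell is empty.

FIRST(<L>) = {r, v}
FIRST(<E>) = {epsilon, s}
FIRST(<S>) = {epsilon, s, w}  (via <E> w)
FOLLOW(<S>) includes $ since <S> is the start symbol.
FOLLOW(<E>): in <S>→<E> w, <E> is followed by w with FIRST {w}; in <L>→r <E> w p, <E> is followed by w p with FIRST {w}. Thus FOLLOW(<E>) = {w}.
For <E> → s <L> p: FIRST(s <L> p) = {s}, so it goes in M[<E>, t] for t ∈ {s}.
For <E> → epsilon: FIRST(epsilon) = {epsilon}, so it goes in M[<E>, t] for t ∈ {}; since epsilon ∈ FIRST, also for every t ∈ FOLLOW(<E>) = {w}.

<E> → epsilon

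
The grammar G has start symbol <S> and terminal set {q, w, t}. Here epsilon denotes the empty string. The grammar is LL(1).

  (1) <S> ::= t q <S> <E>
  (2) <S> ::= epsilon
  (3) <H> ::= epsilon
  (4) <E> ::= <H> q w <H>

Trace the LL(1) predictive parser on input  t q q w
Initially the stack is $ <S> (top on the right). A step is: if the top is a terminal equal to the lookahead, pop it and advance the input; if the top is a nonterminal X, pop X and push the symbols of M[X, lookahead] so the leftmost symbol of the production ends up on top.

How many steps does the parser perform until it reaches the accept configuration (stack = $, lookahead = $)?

9

step 1: stack=$ <S>  input=t q q w $  — expand <S> ::= t q <S> <E>
step 2: stack=$ <E> <S> q t  input=t q q w $  — match t
step 3: stack=$ <E> <S> q  input=q q w $  — match q
step 4: stack=$ <E> <S>  input=q w $  — expand <S> ::= epsilon
step 5: stack=$ <E>  input=q w $  — expand <E> ::= <H> q w <H>
step 6: stack=$ <H> w q <H>  input=q w $  — expand <H> ::= epsilon
step 7: stack=$ <H> w q  input=q w $  — match q
step 8: stack=$ <H> w  input=w $  — match w
step 9: stack=$ <H>  input=$  — expand <H> ::= epsilon
Accept reached after 9 steps.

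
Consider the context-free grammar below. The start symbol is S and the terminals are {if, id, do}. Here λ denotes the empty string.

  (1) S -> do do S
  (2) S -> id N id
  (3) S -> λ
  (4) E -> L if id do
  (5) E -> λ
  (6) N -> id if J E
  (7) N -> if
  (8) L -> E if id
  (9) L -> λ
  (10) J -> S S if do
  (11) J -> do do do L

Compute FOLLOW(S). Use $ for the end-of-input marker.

FIRST(S): from S->do do S we get {do}; from S->id N id we get {id}; from S->λ we get {λ}. So FIRST(S) = {λ, do, id}.
FIRST(N): from N->id if J E we get {id}; from N->if we get {if}. So FIRST(N) = {id, if}.
FIRST(J): from J->S S if do we get {do, id, if}; from J->do do do L we get {do}. So FIRST(J) = {do, id, if}.
FIRST(E): from E->L if id do we get {if}; from E->λ we get {λ}. So FIRST(E) = {λ, if}.
FIRST(L): from L->E if id we get {if}; from L->λ we get {λ}. So FIRST(L) = {λ, if}.
FOLLOW(S) includes $ since S is the start symbol.
FOLLOW(S): in S->do do S, the suffix after S is empty (adds nothing new); in J->S S if do (occurrence 1), S is followed by S if do with FIRST {do, id, if}; in J->S S if do (occurrence 2), S is followed by if do with FIRST {if}. Thus FOLLOW(S) = {$, do, id, if}.
FOLLOW(N): in S->id N id, N is followed by id with FIRST {id}. Thus FOLLOW(N) = {id}.
FOLLOW(E): in N->id if J E, the suffix after E is empty, so FOLLOW(E) ⊇ FOLLOW(N) = {id}; in L->E if id, E is followed by if id with FIRST {if}. Thus FOLLOW(E) = {id, if}.
FOLLOW(J): in N->id if J E, J is followed by E with FIRST {λ, if}; in N->id if J E, the suffix after J is nullable, so FOLLOW(J) ⊇ FOLLOW(N) = {id}. Thus FOLLOW(J) = {id, if}.
FOLLOW(L): in E->L if id do, L is followed by if id do with FIRST {if}; in J->do do do L, the suffix after L is empty, so FOLLOW(L) ⊇ FOLLOW(J) = {id, if}. Thus FOLLOW(L) = {id, if}.

{$, do, id, if}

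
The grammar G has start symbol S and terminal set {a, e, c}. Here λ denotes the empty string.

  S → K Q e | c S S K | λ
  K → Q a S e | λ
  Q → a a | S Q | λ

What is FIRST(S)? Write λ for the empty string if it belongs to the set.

FIRST(S): from S→K Q e we get {a, c, e}; from S→c S S K we get {c}; from S→λ we get {λ}. So FIRST(S) = {λ, a, c, e}.
FIRST(Q): from Q→a a we get {a}; from Q→S Q we get {λ, a, c, e}; from Q→λ we get {λ}. So FIRST(Q) = {λ, a, c, e}.
FIRST(K): from K→Q a S e we get {a, c, e}; from K→λ we get {λ}. So FIRST(K) = {λ, a, c, e}.

{λ, a, c, e}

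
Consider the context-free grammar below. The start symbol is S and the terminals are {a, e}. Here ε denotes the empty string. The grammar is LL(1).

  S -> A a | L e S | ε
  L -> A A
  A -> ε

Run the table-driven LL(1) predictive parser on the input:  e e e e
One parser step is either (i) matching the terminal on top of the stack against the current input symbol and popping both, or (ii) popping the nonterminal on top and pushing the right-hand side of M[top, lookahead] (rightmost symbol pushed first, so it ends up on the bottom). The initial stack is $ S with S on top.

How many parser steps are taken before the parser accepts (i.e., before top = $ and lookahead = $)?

21

step 1: stack=$ S  input=e e e e $  — expand S -> L e S
step 2: stack=$ S e L  input=e e e e $  — expand L -> A A
step 3: stack=$ S e A A  input=e e e e $  — expand A -> ε
step 4: stack=$ S e A  input=e e e e $  — expand A -> ε
step 5: stack=$ S e  input=e e e e $  — match e
step 6: stack=$ S  input=e e e $  — expand S -> L e S
step 7: stack=$ S e L  input=e e e $  — expand L -> A A
step 8: stack=$ S e A A  input=e e e $  — expand A -> ε
step 9: stack=$ S e A  input=e e e $  — expand A -> ε
step 10: stack=$ S e  input=e e e $  — match e
step 11: stack=$ S  input=e e $  — expand S -> L e S
step 12: stack=$ S e L  input=e e $  — expand L -> A A
step 13: stack=$ S e A A  input=e e $  — expand A -> ε
step 14: stack=$ S e A  input=e e $  — expand A -> ε
step 15: stack=$ S e  input=e e $  — match e
step 16: stack=$ S  input=e $  — expand S -> L e S
step 17: stack=$ S e L  input=e $  — expand L -> A A
step 18: stack=$ S e A A  input=e $  — expand A -> ε
step 19: stack=$ S e A  input=e $  — expand A -> ε
step 20: stack=$ S e  input=e $  — match e
step 21: stack=$ S  input=$  — expand S -> ε
Accept reached after 21 steps.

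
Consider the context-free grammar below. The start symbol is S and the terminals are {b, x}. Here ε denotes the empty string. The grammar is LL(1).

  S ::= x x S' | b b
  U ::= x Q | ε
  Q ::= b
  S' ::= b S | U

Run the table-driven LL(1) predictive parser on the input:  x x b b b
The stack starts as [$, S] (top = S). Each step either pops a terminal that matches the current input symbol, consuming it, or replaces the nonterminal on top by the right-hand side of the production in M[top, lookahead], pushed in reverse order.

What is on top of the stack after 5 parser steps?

     Stack     Input        Action
  1  $ S       x x b b b $  expand S ::= x x S'
  2  $ S' x x  x x b b b $  match x
  3  $ S' x    x b b b $    match x
  4  $ S'      b b b $      expand S' ::= b S
  5  $ S b     b b b $      match b
Stack after step 5: $ S (top = S).

S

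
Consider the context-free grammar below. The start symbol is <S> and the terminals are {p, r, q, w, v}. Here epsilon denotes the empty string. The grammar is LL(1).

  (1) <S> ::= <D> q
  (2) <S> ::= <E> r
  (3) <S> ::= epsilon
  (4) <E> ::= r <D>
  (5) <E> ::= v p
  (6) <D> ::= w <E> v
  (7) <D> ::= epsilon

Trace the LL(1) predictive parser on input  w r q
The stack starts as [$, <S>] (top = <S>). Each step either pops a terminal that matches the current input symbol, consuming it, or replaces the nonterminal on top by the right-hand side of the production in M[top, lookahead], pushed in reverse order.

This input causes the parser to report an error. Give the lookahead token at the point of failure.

q

step 1: stack=$ <S>  input=w r q $  — expand <S> ::= <D> q
step 2: stack=$ q <D>  input=w r q $  — expand <D> ::= w <E> v
step 3: stack=$ q v <E> w  input=w r q $  — match w
step 4: stack=$ q v <E>  input=r q $  — expand <E> ::= r <D>
step 5: stack=$ q v <D> r  input=r q $  — match r
step 6: stack=$ q v <D>  input=q $  — expand <D> ::= epsilon
step 7: stack=$ q v  input=q $  — error: top is terminal v but lookahead is q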